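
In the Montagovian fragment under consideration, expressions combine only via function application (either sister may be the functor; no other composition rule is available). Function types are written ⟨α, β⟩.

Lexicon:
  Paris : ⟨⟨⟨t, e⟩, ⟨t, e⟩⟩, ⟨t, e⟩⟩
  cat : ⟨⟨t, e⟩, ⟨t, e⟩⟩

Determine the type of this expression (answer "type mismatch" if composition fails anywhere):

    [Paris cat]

⟨t, e⟩

[Paris cat] — Paris of type ⟨⟨⟨t, e⟩, ⟨t, e⟩⟩, ⟨t, e⟩⟩ combines with cat of type ⟨⟨t, e⟩, ⟨t, e⟩⟩: type ⟨t, e⟩.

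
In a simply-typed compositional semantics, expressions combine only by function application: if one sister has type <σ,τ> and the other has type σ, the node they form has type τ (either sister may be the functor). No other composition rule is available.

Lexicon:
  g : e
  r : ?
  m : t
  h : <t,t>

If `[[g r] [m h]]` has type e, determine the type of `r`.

[[g r] [m h]] must have type e. The sister [m h] has type t; that is not a function onto e, so [g r] must be the functor, of type <t,e>.
[g r] must have type <t,e>. The sister g has type e; that is not a function onto <t,e>, so r must be the functor, of type <e,<t,e>>.

<e,<t,e>>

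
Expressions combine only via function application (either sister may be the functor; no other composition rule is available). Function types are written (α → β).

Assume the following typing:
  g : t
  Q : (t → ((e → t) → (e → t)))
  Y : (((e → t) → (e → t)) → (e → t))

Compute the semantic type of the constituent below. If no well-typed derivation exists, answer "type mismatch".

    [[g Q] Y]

[g Q]: functor Q : (t → ((e → t) → (e → t))), argument g : t; result ((e → t) → (e → t)).
[[g Q] Y]: functor Y : (((e → t) → (e → t)) → (e → t)), argument [g Q] : ((e → t) → (e → t)); result (e → t).

(e → t)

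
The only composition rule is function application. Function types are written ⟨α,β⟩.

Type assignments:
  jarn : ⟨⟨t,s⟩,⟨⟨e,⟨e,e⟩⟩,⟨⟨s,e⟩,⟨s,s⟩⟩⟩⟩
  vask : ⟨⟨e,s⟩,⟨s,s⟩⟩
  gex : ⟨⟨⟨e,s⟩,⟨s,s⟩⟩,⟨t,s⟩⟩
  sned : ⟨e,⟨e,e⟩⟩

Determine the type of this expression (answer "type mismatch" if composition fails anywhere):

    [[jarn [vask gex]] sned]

[vask gex] — gex of type ⟨⟨⟨e,s⟩,⟨s,s⟩⟩,⟨t,s⟩⟩ combines with vask of type ⟨⟨e,s⟩,⟨s,s⟩⟩: type ⟨t,s⟩.
[jarn [vask gex]] — jarn of type ⟨⟨t,s⟩,⟨⟨e,⟨e,e⟩⟩,⟨⟨s,e⟩,⟨s,s⟩⟩⟩⟩ combines with [vask gex] of type ⟨t,s⟩: type ⟨⟨e,⟨e,e⟩⟩,⟨⟨s,e⟩,⟨s,s⟩⟩⟩.
[[jarn [vask gex]] sned] — [jarn [vask gex]] of type ⟨⟨e,⟨e,e⟩⟩,⟨⟨s,e⟩,⟨s,s⟩⟩⟩ combines with sned of type ⟨e,⟨e,e⟩⟩: type ⟨⟨s,e⟩,⟨s,s⟩⟩.

⟨⟨s,e⟩,⟨s,s⟩⟩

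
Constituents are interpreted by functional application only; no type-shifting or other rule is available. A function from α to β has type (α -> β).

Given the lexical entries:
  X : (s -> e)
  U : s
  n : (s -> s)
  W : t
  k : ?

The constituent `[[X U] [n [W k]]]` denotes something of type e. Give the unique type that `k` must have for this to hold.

At [[X U] [n [W k]]] (required: e): [X U] is e, which is not a function with range e; hence [n [W k]] is the functor — type (e -> e).
At [n [W k]] (required: (e -> e)): n is (s -> s), which is not a function with range (e -> e); hence [W k] is the functor — type ((s -> s) -> (e -> e)).
At [W k] (required: ((s -> s) -> (e -> e))): W is t, which is not a function with range ((s -> s) -> (e -> e)); hence k is the functor — type (t -> ((s -> s) -> (e -> e))).

(t -> ((s -> s) -> (e -> e)))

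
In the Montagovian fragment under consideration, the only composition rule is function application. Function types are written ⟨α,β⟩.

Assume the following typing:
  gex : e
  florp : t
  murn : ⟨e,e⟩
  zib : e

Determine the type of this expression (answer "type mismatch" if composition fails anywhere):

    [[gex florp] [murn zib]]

At [gex florp]: neither e nor t can take the other as argument; the node is ill-typed.

type mismatch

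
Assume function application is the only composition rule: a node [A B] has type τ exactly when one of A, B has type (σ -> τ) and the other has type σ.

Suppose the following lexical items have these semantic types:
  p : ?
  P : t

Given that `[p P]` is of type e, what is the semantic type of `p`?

(t -> e)

For [p P] to have type e with P of type t, p must be the function: p : (t -> e).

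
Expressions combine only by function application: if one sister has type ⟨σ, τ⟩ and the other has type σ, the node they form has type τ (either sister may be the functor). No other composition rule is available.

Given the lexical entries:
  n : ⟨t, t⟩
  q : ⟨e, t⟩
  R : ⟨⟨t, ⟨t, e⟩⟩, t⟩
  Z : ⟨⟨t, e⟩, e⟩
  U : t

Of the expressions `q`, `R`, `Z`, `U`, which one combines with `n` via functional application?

U

q : ⟨e, t⟩ — n needs t; q needs e; neither fits.
R : ⟨⟨t, ⟨t, e⟩⟩, t⟩ — n needs t; R needs ⟨t, ⟨t, e⟩⟩; neither fits.
Z : ⟨⟨t, e⟩, e⟩ — n needs t; Z needs ⟨t, e⟩; neither fits.
U — combines: n : ⟨t, t⟩ takes U : t as argument, giving t.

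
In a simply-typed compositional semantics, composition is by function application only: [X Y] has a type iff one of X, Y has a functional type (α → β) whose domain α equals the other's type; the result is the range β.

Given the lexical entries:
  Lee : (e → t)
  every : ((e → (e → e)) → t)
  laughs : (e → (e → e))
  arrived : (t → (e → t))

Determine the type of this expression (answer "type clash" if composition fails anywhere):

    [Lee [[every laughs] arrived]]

[every laughs]: ((e → (e → e)) → t) applied to (e → (e → e)) yields t.
[[every laughs] arrived]: (t → (e → t)) applied to t yields (e → t).
[Lee [[every laughs] arrived]]: (e → t) with (e → t) — neither is a function whose domain matches the other; composition fails here.

type clash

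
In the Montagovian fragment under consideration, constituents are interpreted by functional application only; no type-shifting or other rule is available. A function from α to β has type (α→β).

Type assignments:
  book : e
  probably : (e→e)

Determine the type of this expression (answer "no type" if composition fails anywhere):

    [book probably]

[book probably]: probably is (e→e), book is e; result e.

e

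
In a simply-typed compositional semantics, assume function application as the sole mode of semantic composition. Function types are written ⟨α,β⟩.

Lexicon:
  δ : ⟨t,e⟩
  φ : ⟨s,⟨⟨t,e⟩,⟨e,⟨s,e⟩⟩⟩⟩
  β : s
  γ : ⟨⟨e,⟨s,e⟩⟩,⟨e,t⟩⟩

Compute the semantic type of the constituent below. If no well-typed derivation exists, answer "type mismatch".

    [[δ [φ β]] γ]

[φ β]: functor φ : ⟨s,⟨⟨t,e⟩,⟨e,⟨s,e⟩⟩⟩⟩, argument β : s; result ⟨⟨t,e⟩,⟨e,⟨s,e⟩⟩⟩.
[δ [φ β]]: functor [φ β] : ⟨⟨t,e⟩,⟨e,⟨s,e⟩⟩⟩, argument δ : ⟨t,e⟩; result ⟨e,⟨s,e⟩⟩.
[[δ [φ β]] γ]: functor γ : ⟨⟨e,⟨s,e⟩⟩,⟨e,t⟩⟩, argument [δ [φ β]] : ⟨e,⟨s,e⟩⟩; result ⟨e,t⟩.

⟨e,t⟩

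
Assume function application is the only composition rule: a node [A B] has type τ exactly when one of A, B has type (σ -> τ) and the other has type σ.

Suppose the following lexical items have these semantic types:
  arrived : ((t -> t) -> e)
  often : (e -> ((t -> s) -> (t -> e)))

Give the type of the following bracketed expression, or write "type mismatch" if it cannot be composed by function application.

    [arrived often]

At [arrived often]: neither ((t -> t) -> e) nor (e -> ((t -> s) -> (t -> e))) can take the other as argument; the node is ill-typed.

type mismatch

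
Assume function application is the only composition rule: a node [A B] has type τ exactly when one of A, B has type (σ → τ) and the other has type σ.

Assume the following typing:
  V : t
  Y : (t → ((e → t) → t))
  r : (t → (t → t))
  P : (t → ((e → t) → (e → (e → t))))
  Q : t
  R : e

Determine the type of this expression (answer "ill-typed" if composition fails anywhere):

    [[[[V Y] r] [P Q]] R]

ill-typed

[V Y]: (t → ((e → t) → t)) applied to t yields ((e → t) → t).
At [[V Y] r]: neither ((e → t) → t) nor (t → (t → t)) can take the other as argument; the node is ill-typed.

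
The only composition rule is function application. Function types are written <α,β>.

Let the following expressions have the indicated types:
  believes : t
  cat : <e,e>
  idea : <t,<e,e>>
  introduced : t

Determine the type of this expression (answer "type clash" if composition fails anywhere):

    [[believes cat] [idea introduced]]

type clash

[believes cat]: t and <e,e> cannot combine by function application — type clash.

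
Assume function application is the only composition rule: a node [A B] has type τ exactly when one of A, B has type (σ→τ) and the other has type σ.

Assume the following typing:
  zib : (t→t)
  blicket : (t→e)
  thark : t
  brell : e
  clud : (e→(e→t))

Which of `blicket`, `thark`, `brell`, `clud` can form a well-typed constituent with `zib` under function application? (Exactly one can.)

thark

blicket : (t→e) — no; zib wants t, and blicket wants t.
thark — combines: zib : (t→t) takes thark : t as argument, giving t.
brell : e — no; zib wants t, and brell wants nothing (atomic).
clud : (e→(e→t)) — no; zib wants t, and clud wants e.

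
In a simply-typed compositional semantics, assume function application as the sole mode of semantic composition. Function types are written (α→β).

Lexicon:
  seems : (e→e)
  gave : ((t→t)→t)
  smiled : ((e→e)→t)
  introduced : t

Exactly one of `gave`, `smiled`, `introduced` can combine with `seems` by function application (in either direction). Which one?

smiled

gave : ((t→t)→t) — seems needs e; gave needs (t→t); neither fits.
smiled — combines: smiled : ((e→e)→t) takes seems : (e→e) as argument, giving t.
introduced : t — seems needs e; introduced needs nothing (atomic); neither fits.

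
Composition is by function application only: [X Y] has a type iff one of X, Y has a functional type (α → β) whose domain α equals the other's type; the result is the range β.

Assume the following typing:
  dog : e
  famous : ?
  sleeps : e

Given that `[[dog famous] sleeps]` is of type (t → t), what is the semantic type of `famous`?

For [[dog famous] sleeps] to have type (t → t) with sleeps of type e, [dog famous] must be the function: [dog famous] : (e → (t → t)).
For [dog famous] to have type (e → (t → t)) with dog of type e, famous must be the function: famous : (e → (e → (t → t))).

(e → (e → (t → t)))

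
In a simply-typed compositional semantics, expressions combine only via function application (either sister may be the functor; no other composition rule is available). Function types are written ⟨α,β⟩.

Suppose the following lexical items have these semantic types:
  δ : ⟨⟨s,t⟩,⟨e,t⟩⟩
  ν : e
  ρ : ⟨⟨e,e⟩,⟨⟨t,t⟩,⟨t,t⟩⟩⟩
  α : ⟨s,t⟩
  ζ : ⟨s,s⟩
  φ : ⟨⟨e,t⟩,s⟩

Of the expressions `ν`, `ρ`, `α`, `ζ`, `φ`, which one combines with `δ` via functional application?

α

ν : e — does not combine with δ.
ρ : ⟨⟨e,e⟩,⟨⟨t,t⟩,⟨t,t⟩⟩⟩ — does not combine with δ.
α — combines: δ : ⟨⟨s,t⟩,⟨e,t⟩⟩ takes α : ⟨s,t⟩ as argument, giving ⟨e,t⟩.
ζ : ⟨s,s⟩ — does not combine with δ.
φ : ⟨⟨e,t⟩,s⟩ — does not combine with δ.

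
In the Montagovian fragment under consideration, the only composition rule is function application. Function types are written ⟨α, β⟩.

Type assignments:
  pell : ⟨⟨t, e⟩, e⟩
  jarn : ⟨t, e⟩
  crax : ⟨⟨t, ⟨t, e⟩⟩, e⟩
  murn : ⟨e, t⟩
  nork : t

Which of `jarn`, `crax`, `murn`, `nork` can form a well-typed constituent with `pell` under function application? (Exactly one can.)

jarn

jarn — combines: pell : ⟨⟨t, e⟩, e⟩ takes jarn : ⟨t, e⟩ as argument, giving e.
crax : ⟨⟨t, ⟨t, e⟩⟩, e⟩ — neither side's domain matches the other.
murn : ⟨e, t⟩ — neither side's domain matches the other.
nork : t — neither side's domain matches the other.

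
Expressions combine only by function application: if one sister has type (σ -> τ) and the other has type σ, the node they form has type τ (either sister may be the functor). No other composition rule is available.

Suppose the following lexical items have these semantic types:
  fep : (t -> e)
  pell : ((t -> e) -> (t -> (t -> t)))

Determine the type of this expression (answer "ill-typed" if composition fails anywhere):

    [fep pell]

(t -> (t -> t))

[fep pell] — pell of type ((t -> e) -> (t -> (t -> t))) combines with fep of type (t -> e): type (t -> (t -> t)).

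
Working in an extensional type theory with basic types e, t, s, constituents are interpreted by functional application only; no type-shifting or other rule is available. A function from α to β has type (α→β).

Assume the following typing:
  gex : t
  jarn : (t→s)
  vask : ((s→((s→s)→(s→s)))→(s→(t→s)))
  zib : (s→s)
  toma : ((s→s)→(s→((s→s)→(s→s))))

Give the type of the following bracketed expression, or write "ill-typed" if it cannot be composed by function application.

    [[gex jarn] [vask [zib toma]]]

(t→s)

[gex jarn]: jarn is (t→s), gex is t; result s.
[zib toma]: toma is ((s→s)→(s→((s→s)→(s→s)))), zib is (s→s); result (s→((s→s)→(s→s))).
[vask [zib toma]]: vask is ((s→((s→s)→(s→s)))→(s→(t→s))), [zib toma] is (s→((s→s)→(s→s))); result (s→(t→s)).
[[gex jarn] [vask [zib toma]]]: [vask [zib toma]] is (s→(t→s)), [gex jarn] is s; result (t→s).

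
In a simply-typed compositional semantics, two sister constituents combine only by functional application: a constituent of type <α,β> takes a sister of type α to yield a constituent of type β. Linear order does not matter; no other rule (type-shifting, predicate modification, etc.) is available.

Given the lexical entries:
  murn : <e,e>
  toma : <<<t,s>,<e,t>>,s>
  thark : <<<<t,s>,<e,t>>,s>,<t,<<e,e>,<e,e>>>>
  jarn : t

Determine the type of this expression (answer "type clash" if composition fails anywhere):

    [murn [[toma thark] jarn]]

<e,e>

[toma thark]: functor thark : <<<<t,s>,<e,t>>,s>,<t,<<e,e>,<e,e>>>>, argument toma : <<<t,s>,<e,t>>,s>; result <t,<<e,e>,<e,e>>>.
[[toma thark] jarn]: functor [toma thark] : <t,<<e,e>,<e,e>>>, argument jarn : t; result <<e,e>,<e,e>>.
[murn [[toma thark] jarn]]: functor [[toma thark] jarn] : <<e,e>,<e,e>>, argument murn : <e,e>; result <e,e>.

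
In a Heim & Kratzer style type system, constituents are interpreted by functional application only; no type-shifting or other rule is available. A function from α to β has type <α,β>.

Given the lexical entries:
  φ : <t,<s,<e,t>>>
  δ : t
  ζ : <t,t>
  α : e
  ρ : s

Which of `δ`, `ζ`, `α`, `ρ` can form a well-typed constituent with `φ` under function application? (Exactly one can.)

δ — combines: φ : <t,<s,<e,t>>> takes δ : t as argument, giving <s,<e,t>>.
ζ : <t,t> — φ needs t; ζ needs t; neither fits.
α : e — φ needs t; α needs nothing (atomic); neither fits.
ρ : s — φ needs t; ρ needs nothing (atomic); neither fits.

δ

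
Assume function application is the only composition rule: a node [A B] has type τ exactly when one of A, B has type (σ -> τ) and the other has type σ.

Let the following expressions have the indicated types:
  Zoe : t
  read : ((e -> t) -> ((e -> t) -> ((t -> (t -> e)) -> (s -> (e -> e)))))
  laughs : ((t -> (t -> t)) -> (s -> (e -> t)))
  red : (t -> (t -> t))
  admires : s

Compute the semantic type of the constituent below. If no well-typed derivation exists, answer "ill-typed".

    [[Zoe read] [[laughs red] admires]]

ill-typed

At [Zoe read]: neither t nor ((e -> t) -> ((e -> t) -> ((t -> (t -> e)) -> (s -> (e -> e))))) can take the other as argument; the node is ill-typed.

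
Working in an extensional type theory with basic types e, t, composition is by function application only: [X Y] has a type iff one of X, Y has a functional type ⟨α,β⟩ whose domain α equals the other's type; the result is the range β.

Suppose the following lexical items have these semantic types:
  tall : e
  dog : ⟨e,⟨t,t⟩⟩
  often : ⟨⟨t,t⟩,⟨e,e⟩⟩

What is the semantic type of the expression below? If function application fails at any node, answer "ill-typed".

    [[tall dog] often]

[tall dog]: functor dog : ⟨e,⟨t,t⟩⟩, argument tall : e; result ⟨t,t⟩.
[[tall dog] often]: functor often : ⟨⟨t,t⟩,⟨e,e⟩⟩, argument [tall dog] : ⟨t,t⟩; result ⟨e,e⟩.

⟨e,e⟩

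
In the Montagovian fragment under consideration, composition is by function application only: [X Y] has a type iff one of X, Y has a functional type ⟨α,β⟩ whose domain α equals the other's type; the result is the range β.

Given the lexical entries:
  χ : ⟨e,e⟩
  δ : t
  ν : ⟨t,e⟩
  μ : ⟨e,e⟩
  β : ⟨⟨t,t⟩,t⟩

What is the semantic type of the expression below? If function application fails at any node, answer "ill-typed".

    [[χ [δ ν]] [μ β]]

[δ ν]: functor ν : ⟨t,e⟩, argument δ : t; result e.
[χ [δ ν]]: functor χ : ⟨e,e⟩, argument [δ ν] : e; result e.
[μ β]: ⟨e,e⟩ and ⟨⟨t,t⟩,t⟩ cannot combine by function application — type clash.

ill-typed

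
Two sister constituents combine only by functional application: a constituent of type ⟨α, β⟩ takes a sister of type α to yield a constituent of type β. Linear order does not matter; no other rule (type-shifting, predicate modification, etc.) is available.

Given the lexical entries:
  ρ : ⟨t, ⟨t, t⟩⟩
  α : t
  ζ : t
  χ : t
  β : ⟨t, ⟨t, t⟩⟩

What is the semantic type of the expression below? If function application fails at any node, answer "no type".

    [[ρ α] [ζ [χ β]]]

t

[ρ α]: ρ is ⟨t, ⟨t, t⟩⟩, α is t; result ⟨t, t⟩.
[χ β]: β is ⟨t, ⟨t, t⟩⟩, χ is t; result ⟨t, t⟩.
[ζ [χ β]]: [χ β] is ⟨t, t⟩, ζ is t; result t.
[[ρ α] [ζ [χ β]]]: [ρ α] is ⟨t, t⟩, [ζ [χ β]] is t; result t.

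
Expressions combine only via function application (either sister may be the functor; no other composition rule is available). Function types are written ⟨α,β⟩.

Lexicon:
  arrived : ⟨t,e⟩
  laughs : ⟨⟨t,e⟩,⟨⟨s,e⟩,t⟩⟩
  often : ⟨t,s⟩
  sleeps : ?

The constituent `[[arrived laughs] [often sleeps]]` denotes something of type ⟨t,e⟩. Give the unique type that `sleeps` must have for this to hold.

At [[arrived laughs] [often sleeps]] (required: ⟨t,e⟩): [arrived laughs] is ⟨⟨s,e⟩,t⟩, which is not a function with range ⟨t,e⟩; hence [often sleeps] is the functor — type ⟨⟨⟨s,e⟩,t⟩,⟨t,e⟩⟩.
At [often sleeps] (required: ⟨⟨⟨s,e⟩,t⟩,⟨t,e⟩⟩): often is ⟨t,s⟩, which is not a function with range ⟨⟨⟨s,e⟩,t⟩,⟨t,e⟩⟩; hence sleeps is the functor — type ⟨⟨t,s⟩,⟨⟨⟨s,e⟩,t⟩,⟨t,e⟩⟩⟩.

⟨⟨t,s⟩,⟨⟨⟨s,e⟩,t⟩,⟨t,e⟩⟩⟩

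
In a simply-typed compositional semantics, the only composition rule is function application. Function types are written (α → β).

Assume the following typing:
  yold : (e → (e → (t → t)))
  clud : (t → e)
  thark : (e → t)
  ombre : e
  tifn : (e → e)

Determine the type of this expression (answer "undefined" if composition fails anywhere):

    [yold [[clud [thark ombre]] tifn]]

(e → (t → t))

[thark ombre] — thark of type (e → t) combines with ombre of type e: type t.
[clud [thark ombre]] — clud of type (t → e) combines with [thark ombre] of type t: type e.
[[clud [thark ombre]] tifn] — tifn of type (e → e) combines with [clud [thark ombre]] of type e: type e.
[yold [[clud [thark ombre]] tifn]] — yold of type (e → (e → (t → t))) combines with [[clud [thark ombre]] tifn] of type e: type (e → (t → t)).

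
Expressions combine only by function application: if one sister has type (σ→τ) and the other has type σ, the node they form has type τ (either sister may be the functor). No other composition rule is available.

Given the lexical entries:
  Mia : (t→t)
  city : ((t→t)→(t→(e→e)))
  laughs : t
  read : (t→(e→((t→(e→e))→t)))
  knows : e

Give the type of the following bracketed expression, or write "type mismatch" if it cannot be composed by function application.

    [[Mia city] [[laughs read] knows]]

t

At [Mia city], city : ((t→t)→(t→(e→e))) takes Mia : (t→t), giving (t→(e→e)).
At [laughs read], read : (t→(e→((t→(e→e))→t))) takes laughs : t, giving (e→((t→(e→e))→t)).
At [[laughs read] knows], [laughs read] : (e→((t→(e→e))→t)) takes knows : e, giving ((t→(e→e))→t).
At [[Mia city] [[laughs read] knows]], [[laughs read] knows] : ((t→(e→e))→t) takes [Mia city] : (t→(e→e)), giving t.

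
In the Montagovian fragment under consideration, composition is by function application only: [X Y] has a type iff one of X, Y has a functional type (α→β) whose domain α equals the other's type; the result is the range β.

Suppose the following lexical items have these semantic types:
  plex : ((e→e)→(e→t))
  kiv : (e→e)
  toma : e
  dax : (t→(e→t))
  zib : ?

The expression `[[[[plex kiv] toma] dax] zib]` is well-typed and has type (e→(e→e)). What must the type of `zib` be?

((e→t)→(e→(e→e)))

[[[[plex kiv] toma] dax] zib] is required to be (e→(e→e)). [[[plex kiv] toma] dax] : (e→t) cannot yield (e→(e→e)) as functor, so zib : ((e→t)→(e→(e→e))).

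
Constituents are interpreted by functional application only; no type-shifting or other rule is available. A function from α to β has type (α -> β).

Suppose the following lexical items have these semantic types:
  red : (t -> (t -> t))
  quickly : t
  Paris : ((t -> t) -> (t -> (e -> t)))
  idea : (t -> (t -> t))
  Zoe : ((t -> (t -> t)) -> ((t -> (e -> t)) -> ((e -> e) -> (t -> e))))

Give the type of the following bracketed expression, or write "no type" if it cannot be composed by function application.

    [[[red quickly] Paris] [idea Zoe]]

[red quickly]: red is (t -> (t -> t)), quickly is t; result (t -> t).
[[red quickly] Paris]: Paris is ((t -> t) -> (t -> (e -> t))), [red quickly] is (t -> t); result (t -> (e -> t)).
[idea Zoe]: Zoe is ((t -> (t -> t)) -> ((t -> (e -> t)) -> ((e -> e) -> (t -> e)))), idea is (t -> (t -> t)); result ((t -> (e -> t)) -> ((e -> e) -> (t -> e))).
[[[red quickly] Paris] [idea Zoe]]: [idea Zoe] is ((t -> (e -> t)) -> ((e -> e) -> (t -> e))), [[red quickly] Paris] is (t -> (e -> t)); result ((e -> e) -> (t -> e)).

((e -> e) -> (t -> e))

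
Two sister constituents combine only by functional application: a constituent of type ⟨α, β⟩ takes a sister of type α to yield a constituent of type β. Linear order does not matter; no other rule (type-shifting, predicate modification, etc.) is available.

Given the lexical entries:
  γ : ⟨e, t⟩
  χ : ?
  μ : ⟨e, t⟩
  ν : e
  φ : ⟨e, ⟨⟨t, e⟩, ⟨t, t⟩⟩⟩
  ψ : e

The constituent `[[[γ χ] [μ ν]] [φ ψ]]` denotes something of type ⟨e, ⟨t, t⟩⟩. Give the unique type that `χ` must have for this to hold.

⟨⟨e, t⟩, ⟨t, ⟨⟨⟨t, e⟩, ⟨t, t⟩⟩, ⟨e, ⟨t, t⟩⟩⟩⟩⟩

[[[γ χ] [μ ν]] [φ ψ]] is required to be ⟨e, ⟨t, t⟩⟩. [φ ψ] : ⟨⟨t, e⟩, ⟨t, t⟩⟩ cannot yield ⟨e, ⟨t, t⟩⟩ as functor, so [[γ χ] [μ ν]] : ⟨⟨⟨t, e⟩, ⟨t, t⟩⟩, ⟨e, ⟨t, t⟩⟩⟩.
[[γ χ] [μ ν]] is required to be ⟨⟨⟨t, e⟩, ⟨t, t⟩⟩, ⟨e, ⟨t, t⟩⟩⟩. [μ ν] : t cannot yield ⟨⟨⟨t, e⟩, ⟨t, t⟩⟩, ⟨e, ⟨t, t⟩⟩⟩ as functor, so [γ χ] : ⟨t, ⟨⟨⟨t, e⟩, ⟨t, t⟩⟩, ⟨e, ⟨t, t⟩⟩⟩⟩.
[γ χ] is required to be ⟨t, ⟨⟨⟨t, e⟩, ⟨t, t⟩⟩, ⟨e, ⟨t, t⟩⟩⟩⟩. γ : ⟨e, t⟩ cannot yield ⟨t, ⟨⟨⟨t, e⟩, ⟨t, t⟩⟩, ⟨e, ⟨t, t⟩⟩⟩⟩ as functor, so χ : ⟨⟨e, t⟩, ⟨t, ⟨⟨⟨t, e⟩, ⟨t, t⟩⟩, ⟨e, ⟨t, t⟩⟩⟩⟩⟩.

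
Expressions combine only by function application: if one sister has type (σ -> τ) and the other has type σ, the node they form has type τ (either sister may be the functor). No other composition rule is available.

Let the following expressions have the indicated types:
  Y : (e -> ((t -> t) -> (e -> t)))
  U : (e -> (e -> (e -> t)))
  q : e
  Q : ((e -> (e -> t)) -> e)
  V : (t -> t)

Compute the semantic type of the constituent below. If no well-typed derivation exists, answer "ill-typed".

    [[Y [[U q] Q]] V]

At [U q], U : (e -> (e -> (e -> t))) takes q : e, giving (e -> (e -> t)).
At [[U q] Q], Q : ((e -> (e -> t)) -> e) takes [U q] : (e -> (e -> t)), giving e.
At [Y [[U q] Q]], Y : (e -> ((t -> t) -> (e -> t))) takes [[U q] Q] : e, giving ((t -> t) -> (e -> t)).
At [[Y [[U q] Q]] V], [Y [[U q] Q]] : ((t -> t) -> (e -> t)) takes V : (t -> t), giving (e -> t).

(e -> t)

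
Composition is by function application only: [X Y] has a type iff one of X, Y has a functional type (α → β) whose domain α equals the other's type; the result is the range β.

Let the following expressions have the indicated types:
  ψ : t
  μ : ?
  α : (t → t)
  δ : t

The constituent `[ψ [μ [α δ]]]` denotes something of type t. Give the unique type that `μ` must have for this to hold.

At [ψ [μ [α δ]]] (required: t): ψ is t, which is not a function with range t; hence [μ [α δ]] is the functor — type (t → t).
At [μ [α δ]] (required: (t → t)): [α δ] is t, which is not a function with range (t → t); hence μ is the functor — type (t → (t → t)).

(t → (t → t))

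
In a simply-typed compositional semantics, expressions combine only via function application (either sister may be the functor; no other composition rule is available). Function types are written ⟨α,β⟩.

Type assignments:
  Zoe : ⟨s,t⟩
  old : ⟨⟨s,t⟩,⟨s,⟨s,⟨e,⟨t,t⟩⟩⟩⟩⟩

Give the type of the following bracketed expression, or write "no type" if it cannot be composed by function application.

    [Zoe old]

[Zoe old]: functor old : ⟨⟨s,t⟩,⟨s,⟨s,⟨e,⟨t,t⟩⟩⟩⟩⟩, argument Zoe : ⟨s,t⟩; result ⟨s,⟨s,⟨e,⟨t,t⟩⟩⟩⟩.

⟨s,⟨s,⟨e,⟨t,t⟩⟩⟩⟩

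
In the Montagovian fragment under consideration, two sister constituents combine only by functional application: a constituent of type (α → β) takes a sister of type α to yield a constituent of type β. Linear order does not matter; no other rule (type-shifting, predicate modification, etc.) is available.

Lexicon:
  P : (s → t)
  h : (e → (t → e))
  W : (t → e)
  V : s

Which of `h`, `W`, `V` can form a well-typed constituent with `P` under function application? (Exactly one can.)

h : (e → (t → e)) — no; P wants s, and h wants e.
W : (t → e) — no; P wants s, and W wants t.
V — combines: P : (s → t) takes V : s as argument, giving t.

V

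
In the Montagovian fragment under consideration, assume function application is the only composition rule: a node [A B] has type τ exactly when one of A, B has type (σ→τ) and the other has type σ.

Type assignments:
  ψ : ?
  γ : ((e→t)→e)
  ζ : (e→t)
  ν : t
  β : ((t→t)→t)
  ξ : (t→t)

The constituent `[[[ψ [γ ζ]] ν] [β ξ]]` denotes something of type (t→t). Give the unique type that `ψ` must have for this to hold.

(e→(t→(t→(t→t))))

[[[ψ [γ ζ]] ν] [β ξ]] is required to be (t→t). [β ξ] : t cannot yield (t→t) as functor, so [[ψ [γ ζ]] ν] : (t→(t→t)).
[[ψ [γ ζ]] ν] is required to be (t→(t→t)). ν : t cannot yield (t→(t→t)) as functor, so [ψ [γ ζ]] : (t→(t→(t→t))).
[ψ [γ ζ]] is required to be (t→(t→(t→t))). [γ ζ] : e cannot yield (t→(t→(t→t))) as functor, so ψ : (e→(t→(t→(t→t)))).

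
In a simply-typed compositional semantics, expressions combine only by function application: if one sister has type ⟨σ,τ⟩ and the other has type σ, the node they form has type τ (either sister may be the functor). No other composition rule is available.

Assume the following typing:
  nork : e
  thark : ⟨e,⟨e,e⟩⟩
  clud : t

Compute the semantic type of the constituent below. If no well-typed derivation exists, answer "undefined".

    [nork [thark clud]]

[thark clud]: ⟨e,⟨e,e⟩⟩ and t cannot combine by function application — type clash.

undefined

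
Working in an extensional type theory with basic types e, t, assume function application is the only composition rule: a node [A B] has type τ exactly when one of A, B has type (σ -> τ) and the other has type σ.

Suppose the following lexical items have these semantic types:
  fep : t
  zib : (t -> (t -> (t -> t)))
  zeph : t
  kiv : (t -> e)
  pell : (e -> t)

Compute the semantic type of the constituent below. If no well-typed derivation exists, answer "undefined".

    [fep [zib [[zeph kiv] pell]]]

[zeph kiv]: kiv is (t -> e), zeph is t; result e.
[[zeph kiv] pell]: pell is (e -> t), [zeph kiv] is e; result t.
[zib [[zeph kiv] pell]]: zib is (t -> (t -> (t -> t))), [[zeph kiv] pell] is t; result (t -> (t -> t)).
[fep [zib [[zeph kiv] pell]]]: [zib [[zeph kiv] pell]] is (t -> (t -> t)), fep is t; result (t -> t).

(t -> t)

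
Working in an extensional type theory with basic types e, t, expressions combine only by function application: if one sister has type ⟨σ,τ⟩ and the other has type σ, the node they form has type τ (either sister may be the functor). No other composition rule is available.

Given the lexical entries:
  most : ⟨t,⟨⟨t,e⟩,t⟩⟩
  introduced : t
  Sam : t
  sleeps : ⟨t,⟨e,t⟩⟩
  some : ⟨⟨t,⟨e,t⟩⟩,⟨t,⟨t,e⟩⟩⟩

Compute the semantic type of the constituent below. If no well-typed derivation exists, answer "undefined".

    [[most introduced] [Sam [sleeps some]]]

[most introduced] — most of type ⟨t,⟨⟨t,e⟩,t⟩⟩ combines with introduced of type t: type ⟨⟨t,e⟩,t⟩.
[sleeps some] — some of type ⟨⟨t,⟨e,t⟩⟩,⟨t,⟨t,e⟩⟩⟩ combines with sleeps of type ⟨t,⟨e,t⟩⟩: type ⟨t,⟨t,e⟩⟩.
[Sam [sleeps some]] — [sleeps some] of type ⟨t,⟨t,e⟩⟩ combines with Sam of type t: type ⟨t,e⟩.
[[most introduced] [Sam [sleeps some]]] — [most introduced] of type ⟨⟨t,e⟩,t⟩ combines with [Sam [sleeps some]] of type ⟨t,e⟩: type t.

t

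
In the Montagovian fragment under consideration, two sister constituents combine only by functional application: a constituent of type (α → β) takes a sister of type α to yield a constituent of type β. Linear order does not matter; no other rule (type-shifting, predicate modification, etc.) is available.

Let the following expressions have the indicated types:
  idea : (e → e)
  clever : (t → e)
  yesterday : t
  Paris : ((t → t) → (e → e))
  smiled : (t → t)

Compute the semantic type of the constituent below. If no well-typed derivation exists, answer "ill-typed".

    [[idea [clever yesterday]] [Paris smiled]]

e

At [clever yesterday], clever : (t → e) takes yesterday : t, giving e.
At [idea [clever yesterday]], idea : (e → e) takes [clever yesterday] : e, giving e.
At [Paris smiled], Paris : ((t → t) → (e → e)) takes smiled : (t → t), giving (e → e).
At [[idea [clever yesterday]] [Paris smiled]], [Paris smiled] : (e → e) takes [idea [clever yesterday]] : e, giving e.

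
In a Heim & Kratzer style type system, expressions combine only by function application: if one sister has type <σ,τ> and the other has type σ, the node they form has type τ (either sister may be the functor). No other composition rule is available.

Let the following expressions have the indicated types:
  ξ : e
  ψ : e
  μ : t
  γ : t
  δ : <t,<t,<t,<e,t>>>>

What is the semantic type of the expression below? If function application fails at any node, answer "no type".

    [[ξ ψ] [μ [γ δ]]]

no type

At [ξ ψ]: neither e nor e can take the other as argument; the node is ill-typed.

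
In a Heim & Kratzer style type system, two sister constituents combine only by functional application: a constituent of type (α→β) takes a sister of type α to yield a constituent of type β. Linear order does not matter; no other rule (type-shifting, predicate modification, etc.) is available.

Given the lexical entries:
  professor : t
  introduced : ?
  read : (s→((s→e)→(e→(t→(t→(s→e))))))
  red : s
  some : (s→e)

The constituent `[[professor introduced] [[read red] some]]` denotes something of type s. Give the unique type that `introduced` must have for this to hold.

(t→((e→(t→(t→(s→e))))→s))

At [[professor introduced] [[read red] some]] (required: s): [[read red] some] is (e→(t→(t→(s→e)))), which is not a function with range s; hence [professor introduced] is the functor — type ((e→(t→(t→(s→e))))→s).
At [professor introduced] (required: ((e→(t→(t→(s→e))))→s)): professor is t, which is not a function with range ((e→(t→(t→(s→e))))→s); hence introduced is the functor — type (t→((e→(t→(t→(s→e))))→s)).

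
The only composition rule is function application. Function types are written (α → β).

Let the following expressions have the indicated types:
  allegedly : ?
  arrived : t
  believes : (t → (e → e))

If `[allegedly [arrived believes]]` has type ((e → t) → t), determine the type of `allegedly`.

[allegedly [arrived believes]] is required to be ((e → t) → t). [arrived believes] : (e → e) cannot yield ((e → t) → t) as functor, so allegedly : ((e → e) → ((e → t) → t)).

((e → e) → ((e → t) → t))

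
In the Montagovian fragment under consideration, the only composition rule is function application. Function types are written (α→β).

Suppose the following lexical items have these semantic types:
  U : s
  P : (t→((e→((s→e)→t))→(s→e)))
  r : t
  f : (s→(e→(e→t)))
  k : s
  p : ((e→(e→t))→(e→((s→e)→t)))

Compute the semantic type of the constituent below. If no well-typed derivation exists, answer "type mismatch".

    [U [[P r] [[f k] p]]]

At [P r], P : (t→((e→((s→e)→t))→(s→e))) takes r : t, giving ((e→((s→e)→t))→(s→e)).
At [f k], f : (s→(e→(e→t))) takes k : s, giving (e→(e→t)).
At [[f k] p], p : ((e→(e→t))→(e→((s→e)→t))) takes [f k] : (e→(e→t)), giving (e→((s→e)→t)).
At [[P r] [[f k] p]], [P r] : ((e→((s→e)→t))→(s→e)) takes [[f k] p] : (e→((s→e)→t)), giving (s→e).
At [U [[P r] [[f k] p]]], [[P r] [[f k] p]] : (s→e) takes U : s, giving e.

e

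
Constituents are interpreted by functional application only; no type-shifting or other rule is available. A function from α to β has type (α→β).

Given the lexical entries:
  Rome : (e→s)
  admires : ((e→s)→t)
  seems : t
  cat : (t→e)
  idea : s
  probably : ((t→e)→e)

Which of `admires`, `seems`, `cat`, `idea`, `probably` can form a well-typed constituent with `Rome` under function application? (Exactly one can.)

admires — combines: admires : ((e→s)→t) takes Rome : (e→s) as argument, giving t.
seems : t — no; Rome wants e, and seems wants nothing (atomic).
cat : (t→e) — no; Rome wants e, and cat wants t.
idea : s — no; Rome wants e, and idea wants nothing (atomic).
probably : ((t→e)→e) — no; Rome wants e, and probably wants (t→e).

admires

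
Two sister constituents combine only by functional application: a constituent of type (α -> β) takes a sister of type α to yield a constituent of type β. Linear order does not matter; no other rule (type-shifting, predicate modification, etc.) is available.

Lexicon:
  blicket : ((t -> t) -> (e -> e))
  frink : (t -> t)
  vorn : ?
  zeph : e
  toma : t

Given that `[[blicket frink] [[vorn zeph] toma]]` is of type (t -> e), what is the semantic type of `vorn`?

[[blicket frink] [[vorn zeph] toma]] must have type (t -> e). The sister [blicket frink] has type (e -> e); that is not a function onto (t -> e), so [[vorn zeph] toma] must be the functor, of type ((e -> e) -> (t -> e)).
[[vorn zeph] toma] must have type ((e -> e) -> (t -> e)). The sister toma has type t; that is not a function onto ((e -> e) -> (t -> e)), so [vorn zeph] must be the functor, of type (t -> ((e -> e) -> (t -> e))).
[vorn zeph] must have type (t -> ((e -> e) -> (t -> e))). The sister zeph has type e; that is not a function onto (t -> ((e -> e) -> (t -> e))), so vorn must be the functor, of type (e -> (t -> ((e -> e) -> (t -> e)))).

(e -> (t -> ((e -> e) -> (t -> e))))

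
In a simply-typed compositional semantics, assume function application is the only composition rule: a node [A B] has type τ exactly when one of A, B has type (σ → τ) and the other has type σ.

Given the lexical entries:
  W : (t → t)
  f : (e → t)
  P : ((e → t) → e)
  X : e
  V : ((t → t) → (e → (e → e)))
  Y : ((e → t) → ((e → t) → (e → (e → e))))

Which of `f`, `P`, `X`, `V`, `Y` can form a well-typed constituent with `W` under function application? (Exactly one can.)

V

f : (e → t) — no; W wants t, and f wants e.
P : ((e → t) → e) — no; W wants t, and P wants (e → t).
X : e — no; W wants t, and X wants nothing (atomic).
V — combines: V : ((t → t) → (e → (e → e))) takes W : (t → t) as argument, giving (e → (e → e)).
Y : ((e → t) → ((e → t) → (e → (e → e)))) — no; W wants t, and Y wants (e → t).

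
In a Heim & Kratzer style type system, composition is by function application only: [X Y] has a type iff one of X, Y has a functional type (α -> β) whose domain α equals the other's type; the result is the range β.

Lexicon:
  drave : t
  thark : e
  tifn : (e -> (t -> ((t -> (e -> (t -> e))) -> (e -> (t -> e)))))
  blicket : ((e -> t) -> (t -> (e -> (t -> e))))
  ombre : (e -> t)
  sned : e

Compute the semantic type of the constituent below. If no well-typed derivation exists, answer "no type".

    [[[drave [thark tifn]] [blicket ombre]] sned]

[thark tifn]: (e -> (t -> ((t -> (e -> (t -> e))) -> (e -> (t -> e))))) applied to e yields (t -> ((t -> (e -> (t -> e))) -> (e -> (t -> e)))).
[drave [thark tifn]]: (t -> ((t -> (e -> (t -> e))) -> (e -> (t -> e)))) applied to t yields ((t -> (e -> (t -> e))) -> (e -> (t -> e))).
[blicket ombre]: ((e -> t) -> (t -> (e -> (t -> e)))) applied to (e -> t) yields (t -> (e -> (t -> e))).
[[drave [thark tifn]] [blicket ombre]]: ((t -> (e -> (t -> e))) -> (e -> (t -> e))) applied to (t -> (e -> (t -> e))) yields (e -> (t -> e)).
[[[drave [thark tifn]] [blicket ombre]] sned]: (e -> (t -> e)) applied to e yields (t -> e).

(t -> e)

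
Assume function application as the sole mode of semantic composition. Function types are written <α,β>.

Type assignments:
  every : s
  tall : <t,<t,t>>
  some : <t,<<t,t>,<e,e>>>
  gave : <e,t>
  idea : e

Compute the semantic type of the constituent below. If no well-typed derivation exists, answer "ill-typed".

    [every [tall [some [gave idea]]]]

ill-typed

[gave idea]: gave is <e,t>, idea is e; result t.
[some [gave idea]]: some is <t,<<t,t>,<e,e>>>, [gave idea] is t; result <<t,t>,<e,e>>.
At [tall [some [gave idea]]]: neither <t,<t,t>> nor <<t,t>,<e,e>> can take the other as argument; the node is ill-typed.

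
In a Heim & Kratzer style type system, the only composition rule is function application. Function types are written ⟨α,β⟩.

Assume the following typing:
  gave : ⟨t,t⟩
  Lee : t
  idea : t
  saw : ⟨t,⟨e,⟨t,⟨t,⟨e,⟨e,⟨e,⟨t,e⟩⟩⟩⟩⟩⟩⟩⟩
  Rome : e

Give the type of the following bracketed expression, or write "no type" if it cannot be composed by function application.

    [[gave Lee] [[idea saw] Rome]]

[gave Lee]: functor gave : ⟨t,t⟩, argument Lee : t; result t.
[idea saw]: functor saw : ⟨t,⟨e,⟨t,⟨t,⟨e,⟨e,⟨e,⟨t,e⟩⟩⟩⟩⟩⟩⟩⟩, argument idea : t; result ⟨e,⟨t,⟨t,⟨e,⟨e,⟨e,⟨t,e⟩⟩⟩⟩⟩⟩⟩.
[[idea saw] Rome]: functor [idea saw] : ⟨e,⟨t,⟨t,⟨e,⟨e,⟨e,⟨t,e⟩⟩⟩⟩⟩⟩⟩, argument Rome : e; result ⟨t,⟨t,⟨e,⟨e,⟨e,⟨t,e⟩⟩⟩⟩⟩⟩.
[[gave Lee] [[idea saw] Rome]]: functor [[idea saw] Rome] : ⟨t,⟨t,⟨e,⟨e,⟨e,⟨t,e⟩⟩⟩⟩⟩⟩, argument [gave Lee] : t; result ⟨t,⟨e,⟨e,⟨e,⟨t,e⟩⟩⟩⟩⟩.

⟨t,⟨e,⟨e,⟨e,⟨t,e⟩⟩⟩⟩⟩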